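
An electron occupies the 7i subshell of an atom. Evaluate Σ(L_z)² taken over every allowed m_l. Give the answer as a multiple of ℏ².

7i means n = 7, l = 6.
m_l runs from −6 to 6, i.e. {-6, -5, -4, -3, -2, -1, 0, 1, 2, 3, 4, 5, 6}.
Summing m² from −6 to 6: Σ m_l² = 182.

Σ(L_z)² = 182 ℏ²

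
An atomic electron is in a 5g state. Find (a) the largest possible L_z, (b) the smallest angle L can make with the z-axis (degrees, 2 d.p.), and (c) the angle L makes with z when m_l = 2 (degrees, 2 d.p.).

L_z,max = 4ℏ; θ_min ≈ 26.57°; θ(m_l=2) ≈ 63.43°

The 5g subshell has l = 4.
L_z,max = lℏ = 4ℏ.
cos θ_min = 4/√20, so θ_min ≈ 26.57°.
For m_l = 2: cos θ = 2/√20, θ ≈ 63.43°.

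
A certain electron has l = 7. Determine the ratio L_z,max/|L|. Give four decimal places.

L_z,max/|L| = 0.9354

|L| = 2√14 ℏ ≈ 7.4833ℏ, while L_z,max = lℏ = 7ℏ.
L_z,max/|L| = 7/√56 = 0.9354.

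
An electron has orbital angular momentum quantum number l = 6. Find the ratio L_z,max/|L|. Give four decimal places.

|L| = √42 ℏ ≈ 6.4807ℏ, while L_z,max = lℏ = 6ℏ.
L_z,max/|L| = 6/√42 = 0.9258.

L_z,max/|L| = 0.9258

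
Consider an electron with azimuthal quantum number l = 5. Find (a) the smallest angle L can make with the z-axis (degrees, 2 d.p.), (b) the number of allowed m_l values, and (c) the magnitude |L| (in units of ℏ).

cos θ_min = 5/√30, so θ_min ≈ 24.09°.
There are 2l+1 = 11 values of m_l.
|L| = ℏ√(5·6) = √30 ℏ ≈ 5.477ℏ.

θ_min ≈ 24.09°; 11 values; |L| = √30 ℏ ≈ 5.477ℏ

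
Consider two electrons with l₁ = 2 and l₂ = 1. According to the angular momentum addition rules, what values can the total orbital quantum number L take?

L runs from |2 − 1| = 1 to 2 + 1 = 3.
So L can be 1, 2, 3.

L = 1, 2, 3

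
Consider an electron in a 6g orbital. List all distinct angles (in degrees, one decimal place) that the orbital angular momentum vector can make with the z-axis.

6g means n = 6, l = 4.
|L| = √(l(l+1)) ℏ = 2√5 ℏ.
cos θ = m_l/√20 for each m_l ∈ {-4, -3, -2, -1, 0, 1, 2, 3, 4}.

θ ∈ {26.6°, 47.9°, 63.4°, 77.1°, 90.0°, 102.9°, 116.6°, 132.1°, 153.4°}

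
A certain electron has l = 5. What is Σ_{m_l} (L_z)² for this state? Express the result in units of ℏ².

The allowed m_l values are -5, -4, -3, -2, -1, 0, 1, 2, 3, 4, 5.
Σ m_l² = l(l+1)(2l+1)/3 = 5·6·11/3 = 110.

Σ(L_z)² = 110 ℏ²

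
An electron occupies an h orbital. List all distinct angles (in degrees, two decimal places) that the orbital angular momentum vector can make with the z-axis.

An h state has l = 5.
|L|² = l(l+1)ℏ² = 30ℏ², so |L| = √30 ℏ.
cos θ = m_l/√30 for each m_l ∈ {-5, -4, -3, -2, -1, 0, 1, 2, 3, 4, 5}.

θ ∈ {24.09°, 43.09°, 56.79°, 68.58°, 79.48°, 90.00°, 100.52°, 111.42°, 123.21°, 136.91°, 155.91°}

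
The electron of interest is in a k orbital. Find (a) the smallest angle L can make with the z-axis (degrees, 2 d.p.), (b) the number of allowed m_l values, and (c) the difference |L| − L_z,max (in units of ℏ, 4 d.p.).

θ_min ≈ 20.70°; 15 values; |L|−L_z,max ≈ 0.4833ℏ

For a k orbital, l = 7.
cos θ_min = 7/√56, so θ_min ≈ 20.70°.
There are 2l+1 = 15 values of m_l.
|L| − L_z,max = (2√14 − 7)ℏ ≈ 0.4833ℏ.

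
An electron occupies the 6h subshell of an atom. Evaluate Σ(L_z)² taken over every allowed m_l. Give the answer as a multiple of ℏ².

Σ(L_z)² = 110 ℏ²

6h means n = 6, l = 5.
m_l runs from −5 to 5, i.e. {-5, -4, -3, -2, -1, 0, 1, 2, 3, 4, 5}.
Summing m² from −5 to 5: Σ m_l² = 110.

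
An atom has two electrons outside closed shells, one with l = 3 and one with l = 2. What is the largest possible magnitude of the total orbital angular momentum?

|L_tot|_max = √30 ℏ ≈ 5.477ℏ

By the triangle rule, |l₁ − l₂| ≤ L ≤ l₁ + l₂.
L ∈ {1, 2, 3, 4, 5}.
The largest magnitude corresponds to L = 5: |L_tot| = ℏ√(5·6) = √30 ℏ.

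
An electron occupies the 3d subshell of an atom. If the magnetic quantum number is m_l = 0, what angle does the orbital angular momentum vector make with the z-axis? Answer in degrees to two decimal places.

θ ≈ 90.00°

For 3d, l = 2.
|L| = ℏ√(l(l+1)) = √6 ℏ.
L_z = m_l ℏ = 0ℏ.
cos θ = L_z/|L| = 0/√6, so θ ≈ 90.00°.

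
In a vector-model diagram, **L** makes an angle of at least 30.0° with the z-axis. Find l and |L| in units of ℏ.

l = 3, |L| = 2√3 ℏ ≈ 3.464ℏ

cos θ_min = l/√(l(l+1)) = √(l/(l+1)), so l/(l+1) = cos²(30.0°) = 0.7500.
Solving: l = 3.
Then |L| = ℏ√(3·4) = 2√3 ℏ.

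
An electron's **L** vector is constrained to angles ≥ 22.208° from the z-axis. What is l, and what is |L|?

l = 6, |L| = √42 ℏ ≈ 6.481ℏ

At minimum angle, m_l = l, so cos θ = l/√(l(l+1)); cos²θ = l/(l+1) = 0.8571.
Solving: l = 6.
Then |L| = ℏ√(6·7) = √42 ℏ.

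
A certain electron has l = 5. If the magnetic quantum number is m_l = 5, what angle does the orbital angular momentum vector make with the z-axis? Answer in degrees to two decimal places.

θ ≈ 24.09°

|L|² = l(l+1)ℏ² = 30ℏ², so |L| = √30 ℏ.
L_z = m_l ℏ = 5ℏ.
cos θ = L_z/|L| = 5/√30, so θ ≈ 24.09°.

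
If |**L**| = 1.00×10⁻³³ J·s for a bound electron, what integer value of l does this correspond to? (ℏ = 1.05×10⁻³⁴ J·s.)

In units of ℏ, |L| ≈ 9.524.
l(l+1) ≈ 9.524² ≈ 90.70, so l = 9.

l = 9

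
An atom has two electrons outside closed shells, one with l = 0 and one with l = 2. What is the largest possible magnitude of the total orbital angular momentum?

|L_tot|_max = √6 ℏ ≈ 2.449ℏ

The total orbital quantum number L ranges from |l₁ − l₂| to l₁ + l₂ in integer steps.
L ∈ {2}.
The largest magnitude corresponds to L = 2: |L_tot| = ℏ√(2·3) = √6 ℏ.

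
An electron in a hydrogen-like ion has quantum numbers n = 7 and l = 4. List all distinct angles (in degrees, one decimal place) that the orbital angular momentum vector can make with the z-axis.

θ ∈ {26.6°, 47.9°, 63.4°, 77.1°, 90.0°, 102.9°, 116.6°, 132.1°, 153.4°}

|L|² = l(l+1)ℏ² = 20ℏ², so |L| = 2√5 ℏ.
cos θ = m_l/√20 for each m_l ∈ {-4, -3, -2, -1, 0, 1, 2, 3, 4}.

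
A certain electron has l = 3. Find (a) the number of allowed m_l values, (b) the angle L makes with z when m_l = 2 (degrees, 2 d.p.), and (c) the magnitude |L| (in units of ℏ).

There are 2l+1 = 7 values of m_l.
For m_l = 2: cos θ = 2/√12, θ ≈ 54.74°.
|L| = ℏ√(3·4) = 2√3 ℏ ≈ 3.464ℏ.

7 values; θ(m_l=2) ≈ 54.74°; |L| = 2√3 ℏ ≈ 3.464ℏ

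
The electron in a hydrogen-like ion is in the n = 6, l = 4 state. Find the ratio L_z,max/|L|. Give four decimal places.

L_z,max/|L| = 0.8944

|L| = 2√5 ℏ ≈ 4.4721ℏ, while L_z,max = lℏ = 4ℏ.
L_z,max/|L| = 4/√20 = 0.8944.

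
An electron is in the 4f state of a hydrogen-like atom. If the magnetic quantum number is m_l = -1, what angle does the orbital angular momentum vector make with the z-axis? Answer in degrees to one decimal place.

θ ≈ 106.8°

For 4f, l = 3.
|L| = ℏ√(l(l+1)) = 2√3 ℏ.
L_z = m_l ℏ = −1ℏ.
cos θ = L_z/|L| = -1/√12, so θ ≈ 106.8°.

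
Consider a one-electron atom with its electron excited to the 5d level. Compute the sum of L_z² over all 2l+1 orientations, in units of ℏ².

The 5d level has l = 2.
m_l runs from −2 to 2, i.e. {-2, -1, 0, 1, 2}.
Σ m_l² = l(l+1)(2l+1)/3 = 2·3·5/3 = 10.

Σ(L_z)² = 10 ℏ²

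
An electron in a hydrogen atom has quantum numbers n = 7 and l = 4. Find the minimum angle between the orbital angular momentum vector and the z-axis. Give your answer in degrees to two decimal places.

|L| = √(l(l+1)) ℏ = 2√5 ℏ.
The smallest angle corresponds to the largest L_z, i.e. m_l = l = 4, giving L_z = 4ℏ.
cos θ_min = 4/√20, so θ_min ≈ 26.57°.

θ_min ≈ 26.57°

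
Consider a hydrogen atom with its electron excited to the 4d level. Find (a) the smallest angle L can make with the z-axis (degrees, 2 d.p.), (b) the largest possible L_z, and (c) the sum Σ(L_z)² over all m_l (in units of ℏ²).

The 4d level has l = 2.
cos θ_min = 2/√6, so θ_min ≈ 35.26°.
L_z,max = lℏ = 2ℏ.
Σ m_l² = 10, so Σ(L_z)² = 10 ℏ².

θ_min ≈ 35.26°; L_z,max = 2ℏ; Σ(L_z)² = 10 ℏ²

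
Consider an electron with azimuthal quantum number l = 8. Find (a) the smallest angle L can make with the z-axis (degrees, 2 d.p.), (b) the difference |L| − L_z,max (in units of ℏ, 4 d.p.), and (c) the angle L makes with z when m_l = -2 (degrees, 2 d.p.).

θ_min ≈ 19.47°; |L|−L_z,max ≈ 0.4853ℏ; θ(m_l=-2) ≈ 103.63°

cos θ_min = 8/√72, so θ_min ≈ 19.47°.
|L| − L_z,max = (6√2 − 8)ℏ ≈ 0.4853ℏ.
For m_l = -2: cos θ = -2/√72, θ ≈ 103.63°.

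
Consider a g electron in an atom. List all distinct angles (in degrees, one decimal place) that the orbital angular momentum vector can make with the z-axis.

The letter g corresponds to l = 4.
|L|² = l(l+1)ℏ² = 20ℏ², so |L| = 2√5 ℏ.
cos θ = m_l/√20 for each m_l ∈ {-4, -3, -2, -1, 0, 1, 2, 3, 4}.

θ ∈ {26.6°, 47.9°, 63.4°, 77.1°, 90.0°, 102.9°, 116.6°, 132.1°, 153.4°}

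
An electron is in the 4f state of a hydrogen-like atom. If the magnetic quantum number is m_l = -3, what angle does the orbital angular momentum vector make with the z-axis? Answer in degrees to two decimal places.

The 4f subshell has l = 3.
|L| = ℏ√(l(l+1)) = 2√3 ℏ.
L_z = m_l ℏ = −3ℏ.
cos θ = L_z/|L| = -3/√12, so θ ≈ 150.00°.

θ ≈ 150.00°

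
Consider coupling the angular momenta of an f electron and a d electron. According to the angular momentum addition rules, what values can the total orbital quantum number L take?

By the triangle rule, |l₁ − l₂| ≤ L ≤ l₁ + l₂.
So L can be 1, 2, 3, 4, 5.

L = 1, 2, 3, 4, 5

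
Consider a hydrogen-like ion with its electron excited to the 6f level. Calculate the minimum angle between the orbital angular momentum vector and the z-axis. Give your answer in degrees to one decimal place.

θ_min ≈ 30.0°

The 6f level has l = 3.
|L| = ℏ√(l(l+1)) = 2√3 ℏ.
The smallest angle corresponds to the largest L_z, i.e. m_l = l = 3, giving L_z = 3ℏ.
cos θ_min = 3/√12, so θ_min ≈ 30.0°.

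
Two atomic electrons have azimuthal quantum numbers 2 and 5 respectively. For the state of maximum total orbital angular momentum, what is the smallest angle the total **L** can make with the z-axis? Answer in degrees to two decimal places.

L runs from |2 − 5| = 3 to 2 + 5 = 7.
L ∈ {3, 4, 5, 6, 7}.
The maximum is L = 7, with |L_tot| = ℏ√(7·8) = 2√14 ℏ.
The minimum angle with z is arccos(7/√56) ≈ 20.70°.

θ_min ≈ 20.70°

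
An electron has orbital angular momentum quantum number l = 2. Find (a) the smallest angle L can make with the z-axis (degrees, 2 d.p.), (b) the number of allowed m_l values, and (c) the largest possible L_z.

cos θ_min = 2/√6, so θ_min ≈ 35.26°.
There are 2l+1 = 5 values of m_l.
L_z,max = lℏ = 2ℏ.

θ_min ≈ 35.26°; 5 values; L_z,max = 2ℏ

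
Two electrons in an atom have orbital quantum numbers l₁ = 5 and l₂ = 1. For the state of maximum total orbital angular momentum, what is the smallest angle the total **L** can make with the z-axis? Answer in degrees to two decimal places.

θ_min ≈ 22.21°

L runs from |5 − 1| = 4 to 5 + 1 = 6.
So L can be 4, 5, 6.
The maximum is L = 6, with |L_tot| = ℏ√(6·7) = √42 ℏ.
The minimum angle with z is arccos(6/√42) ≈ 22.21°.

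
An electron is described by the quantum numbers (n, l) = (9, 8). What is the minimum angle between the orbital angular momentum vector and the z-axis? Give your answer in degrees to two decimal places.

θ_min ≈ 19.47°

|L| = ℏ√(l(l+1)) = 6√2 ℏ.
The smallest angle corresponds to the largest L_z, i.e. m_l = l = 8, giving L_z = 8ℏ.
cos θ_min = 8/√72, so θ_min ≈ 19.47°.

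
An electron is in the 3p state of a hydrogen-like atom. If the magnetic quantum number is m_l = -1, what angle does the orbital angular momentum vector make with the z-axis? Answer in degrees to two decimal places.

θ ≈ 135.00°

3p means n = 3, l = 1.
|L|² = l(l+1)ℏ² = 2ℏ², so |L| = √2 ℏ.
L_z = m_l ℏ = −1ℏ.
cos θ = L_z/|L| = -1/√2, so θ ≈ 135.00°.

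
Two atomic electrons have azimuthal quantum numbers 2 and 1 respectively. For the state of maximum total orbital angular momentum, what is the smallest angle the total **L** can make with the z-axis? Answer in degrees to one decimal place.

Angular momentum addition gives L = |l₁ − l₂|, …, l₁ + l₂.
Allowed values: L = 1, 2, 3.
The maximum is L = 3, with |L_tot| = ℏ√(3·4) = 2√3 ℏ.
The minimum angle with z is arccos(3/√12) ≈ 30.0°.

θ_min ≈ 30.0°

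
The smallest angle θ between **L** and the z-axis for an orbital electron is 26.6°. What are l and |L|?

l = 4, |L| = 2√5 ℏ ≈ 4.472ℏ

cos θ_min = l/√(l(l+1)) = √(l/(l+1)), so l/(l+1) = cos²(26.6°) = 0.7995.
Solving: l = 4.
Then |L| = ℏ√(4·5) = 2√5 ℏ.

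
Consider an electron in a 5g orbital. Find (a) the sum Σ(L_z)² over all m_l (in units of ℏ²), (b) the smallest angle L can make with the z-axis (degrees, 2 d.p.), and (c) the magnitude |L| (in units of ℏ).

For 5g, l = 4.
Σ m_l² = 60, so Σ(L_z)² = 60 ℏ².
cos θ_min = 4/√20, so θ_min ≈ 26.57°.
|L| = ℏ√(4·5) = 2√5 ℏ ≈ 4.472ℏ.

Σ(L_z)² = 60 ℏ²; θ_min ≈ 26.57°; |L| = 2√5 ℏ ≈ 4.472ℏ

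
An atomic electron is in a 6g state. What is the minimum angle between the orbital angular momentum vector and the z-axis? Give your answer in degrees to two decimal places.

θ_min ≈ 26.57°

6g means n = 6, l = 4.
|L|² = l(l+1)ℏ² = 20ℏ², so |L| = 2√5 ℏ.
The smallest angle corresponds to the largest L_z, i.e. m_l = l = 4, giving L_z = 4ℏ.
cos θ_min = 4/√20, so θ_min ≈ 26.57°.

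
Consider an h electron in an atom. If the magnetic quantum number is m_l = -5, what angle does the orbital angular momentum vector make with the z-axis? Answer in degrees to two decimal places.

The letter h corresponds to l = 5.
|L|² = l(l+1)ℏ² = 30ℏ², so |L| = √30 ℏ.
L_z = m_l ℏ = −5ℏ.
cos θ = L_z/|L| = -5/√30, so θ ≈ 155.91°.

θ ≈ 155.91°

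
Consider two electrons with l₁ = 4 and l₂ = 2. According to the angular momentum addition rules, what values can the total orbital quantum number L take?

L = 2, 3, 4, 5, 6

The total orbital quantum number L ranges from |l₁ − l₂| to l₁ + l₂ in integer steps.
Allowed values: L = 2, 3, 4, 5, 6.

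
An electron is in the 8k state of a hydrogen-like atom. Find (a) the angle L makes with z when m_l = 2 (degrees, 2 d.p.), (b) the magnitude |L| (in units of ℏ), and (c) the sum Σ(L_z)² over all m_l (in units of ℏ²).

8k means n = 8, l = 7.
For m_l = 2: cos θ = 2/√56, θ ≈ 74.50°.
|L| = ℏ√(7·8) = 2√14 ℏ ≈ 7.483ℏ.
Σ m_l² = 280, so Σ(L_z)² = 280 ℏ².

θ(m_l=2) ≈ 74.50°; |L| = 2√14 ℏ ≈ 7.483ℏ; Σ(L_z)² = 280 ℏ²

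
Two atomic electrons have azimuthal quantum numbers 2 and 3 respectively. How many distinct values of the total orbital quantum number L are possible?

5

Angular momentum addition gives L = |l₁ − l₂|, …, l₁ + l₂.
Allowed values: L = 1, 2, 3, 4, 5.
That is 5 values.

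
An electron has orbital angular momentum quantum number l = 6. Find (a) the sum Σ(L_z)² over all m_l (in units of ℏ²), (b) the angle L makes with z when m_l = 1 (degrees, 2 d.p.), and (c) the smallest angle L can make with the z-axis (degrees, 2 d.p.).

Σ(L_z)² = 182 ℏ²; θ(m_l=1) ≈ 81.12°; θ_min ≈ 22.21°

Σ m_l² = 182, so Σ(L_z)² = 182 ℏ².
For m_l = 1: cos θ = 1/√42, θ ≈ 81.12°.
cos θ_min = 6/√42, so θ_min ≈ 22.21°.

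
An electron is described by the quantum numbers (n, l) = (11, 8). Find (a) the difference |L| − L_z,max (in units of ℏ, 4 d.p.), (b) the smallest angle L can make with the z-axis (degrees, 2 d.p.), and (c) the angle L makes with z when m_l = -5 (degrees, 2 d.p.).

|L| − L_z,max = (6√2 − 8)ℏ ≈ 0.4853ℏ.
cos θ_min = 8/√72, so θ_min ≈ 19.47°.
For m_l = -5: cos θ = -5/√72, θ ≈ 126.10°.

|L|−L_z,max ≈ 0.4853ℏ; θ_min ≈ 19.47°; θ(m_l=-5) ≈ 126.10°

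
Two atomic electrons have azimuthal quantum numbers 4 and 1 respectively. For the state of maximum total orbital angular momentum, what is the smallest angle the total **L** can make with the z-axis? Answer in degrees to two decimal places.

θ_min ≈ 24.09°

Angular momentum addition gives L = |l₁ − l₂|, …, l₁ + l₂.
L ∈ {3, 4, 5}.
The maximum is L = 5, with |L_tot| = ℏ√(5·6) = √30 ℏ.
The minimum angle with z is arccos(5/√30) ≈ 24.09°.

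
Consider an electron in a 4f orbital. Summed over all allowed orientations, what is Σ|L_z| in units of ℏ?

4f means n = 4, l = 3.
The allowed m_l values are -3, -2, -1, 0, 1, 2, 3.
Σ|m_l| = 2·3(3+1)/2 = 12.

Σ|L_z| = 12 ℏ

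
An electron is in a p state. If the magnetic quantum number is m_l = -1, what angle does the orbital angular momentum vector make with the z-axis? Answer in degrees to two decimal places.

θ ≈ 135.00°

For a p orbital, l = 1.
|L| = √(l(l+1)) ℏ = √2 ℏ.
L_z = m_l ℏ = −1ℏ.
cos θ = L_z/|L| = -1/√2, so θ ≈ 135.00°.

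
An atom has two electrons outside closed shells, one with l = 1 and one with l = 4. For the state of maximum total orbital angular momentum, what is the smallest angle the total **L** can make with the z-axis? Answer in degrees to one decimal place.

θ_min ≈ 24.1°

Angular momentum addition gives L = |l₁ − l₂|, …, l₁ + l₂.
Allowed values: L = 3, 4, 5.
The maximum is L = 5, with |L_tot| = ℏ√(5·6) = √30 ℏ.
The minimum angle with z is arccos(5/√30) ≈ 24.1°.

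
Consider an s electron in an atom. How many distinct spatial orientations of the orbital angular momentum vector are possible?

1

The letter s corresponds to l = 0.
The number of m_l values is 2l + 1 = 2·0 + 1 = 1.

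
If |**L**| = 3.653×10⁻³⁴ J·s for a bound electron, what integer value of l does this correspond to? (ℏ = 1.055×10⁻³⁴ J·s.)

Dividing by ℏ: |L|/ℏ ≈ 3.463.
l(l+1) ≈ 3.463² ≈ 11.99, so l = 3.

l = 3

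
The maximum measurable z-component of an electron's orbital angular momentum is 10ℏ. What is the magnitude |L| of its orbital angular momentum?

|L| = √110 ℏ ≈ 10.488ℏ

L_z,max = lℏ, so l = 10.
|L| = ℏ√(l(l+1)) = √110 ℏ.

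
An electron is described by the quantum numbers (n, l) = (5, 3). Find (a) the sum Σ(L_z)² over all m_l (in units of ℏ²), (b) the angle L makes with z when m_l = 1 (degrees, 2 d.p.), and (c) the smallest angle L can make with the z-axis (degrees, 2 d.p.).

Σ m_l² = 28, so Σ(L_z)² = 28 ℏ².
For m_l = 1: cos θ = 1/√12, θ ≈ 73.22°.
cos θ_min = 3/√12, so θ_min ≈ 30.00°.

Σ(L_z)² = 28 ℏ²; θ(m_l=1) ≈ 73.22°; θ_min ≈ 30.00°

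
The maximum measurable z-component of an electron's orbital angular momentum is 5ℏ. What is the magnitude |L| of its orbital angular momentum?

L_z,max = lℏ, so l = 5.
Then |L| = ℏ√(5·6) = √30 ℏ.

|L| = √30 ℏ ≈ 5.477ℏ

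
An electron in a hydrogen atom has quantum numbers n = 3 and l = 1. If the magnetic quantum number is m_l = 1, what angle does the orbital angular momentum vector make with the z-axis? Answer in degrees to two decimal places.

θ ≈ 45.00°

|L| = ℏ√(l(l+1)) = √2 ℏ.
L_z = m_l ℏ = 1ℏ.
cos θ = L_z/|L| = 1/√2, so θ ≈ 45.00°.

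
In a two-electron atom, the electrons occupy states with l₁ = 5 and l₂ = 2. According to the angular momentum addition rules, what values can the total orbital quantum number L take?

L = 3, 4, 5, 6, 7

The total orbital quantum number L ranges from |l₁ − l₂| to l₁ + l₂ in integer steps.
So L can be 3, 4, 5, 6, 7.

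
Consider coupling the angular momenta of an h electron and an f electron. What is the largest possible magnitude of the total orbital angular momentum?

|L_tot|_max = 6√2 ℏ ≈ 8.485ℏ

By the triangle rule, |l₁ − l₂| ≤ L ≤ l₁ + l₂.
So L can be 2, 3, 4, 5, 6, 7, 8.
The largest magnitude corresponds to L = 8: |L_tot| = ℏ√(8·9) = 6√2 ℏ.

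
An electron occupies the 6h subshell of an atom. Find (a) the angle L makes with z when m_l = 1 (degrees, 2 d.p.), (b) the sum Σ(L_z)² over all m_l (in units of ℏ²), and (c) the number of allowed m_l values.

6h means n = 6, l = 5.
For m_l = 1: cos θ = 1/√30, θ ≈ 79.48°.
Σ m_l² = 110, so Σ(L_z)² = 110 ℏ².
There are 2l+1 = 11 values of m_l.

θ(m_l=1) ≈ 79.48°; Σ(L_z)² = 110 ℏ²; 11 values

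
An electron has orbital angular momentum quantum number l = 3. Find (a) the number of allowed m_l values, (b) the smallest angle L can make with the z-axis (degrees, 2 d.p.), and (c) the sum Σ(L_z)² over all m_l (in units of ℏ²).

7 values; θ_min ≈ 30.00°; Σ(L_z)² = 28 ℏ²

There are 2l+1 = 7 values of m_l.
cos θ_min = 3/√12, so θ_min ≈ 30.00°.
Σ m_l² = 28, so Σ(L_z)² = 28 ℏ².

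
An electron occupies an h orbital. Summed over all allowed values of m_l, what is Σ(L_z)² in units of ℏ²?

The letter h corresponds to l = 5.
The allowed m_l values are -5, -4, -3, -2, -1, 0, 1, 2, 3, 4, 5.
Σ m_l² = 2·(1 + 4 + 9 + 16 + 25) = 110.

Σ(L_z)² = 110 ℏ²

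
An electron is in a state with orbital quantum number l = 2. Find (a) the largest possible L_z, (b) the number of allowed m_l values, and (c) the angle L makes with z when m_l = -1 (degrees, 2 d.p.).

L_z,max = lℏ = 2ℏ.
There are 2l+1 = 5 values of m_l.
For m_l = -1: cos θ = -1/√6, θ ≈ 114.09°.

L_z,max = 2ℏ; 5 values; θ(m_l=-1) ≈ 114.09°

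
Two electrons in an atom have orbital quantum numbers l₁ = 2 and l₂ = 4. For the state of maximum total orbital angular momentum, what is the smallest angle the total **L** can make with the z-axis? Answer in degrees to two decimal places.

θ_min ≈ 22.21°

Angular momentum addition gives L = |l₁ − l₂|, …, l₁ + l₂.
L ∈ {2, 3, 4, 5, 6}.
The maximum is L = 6, with |L_tot| = ℏ√(6·7) = √42 ℏ.
The minimum angle with z is arccos(6/√42) ≈ 22.21°.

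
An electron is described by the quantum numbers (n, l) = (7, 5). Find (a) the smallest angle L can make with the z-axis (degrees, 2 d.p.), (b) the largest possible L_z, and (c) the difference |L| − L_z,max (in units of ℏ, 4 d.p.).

θ_min ≈ 24.09°; L_z,max = 5ℏ; |L|−L_z,max ≈ 0.4772ℏ

cos θ_min = 5/√30, so θ_min ≈ 24.09°.
L_z,max = lℏ = 5ℏ.
|L| − L_z,max = (√30 − 5)ℏ ≈ 0.4772ℏ.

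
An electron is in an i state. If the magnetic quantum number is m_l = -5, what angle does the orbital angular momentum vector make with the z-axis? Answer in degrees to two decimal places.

θ ≈ 140.49°

For an i orbital, l = 6.
|L| = ℏ√(l(l+1)) = √42 ℏ.
L_z = m_l ℏ = −5ℏ.
cos θ = L_z/|L| = -5/√42, so θ ≈ 140.49°.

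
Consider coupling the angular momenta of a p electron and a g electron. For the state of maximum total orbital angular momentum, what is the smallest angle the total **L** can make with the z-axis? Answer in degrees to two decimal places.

Angular momentum addition gives L = |l₁ − l₂|, …, l₁ + l₂.
Allowed values: L = 3, 4, 5.
The maximum is L = 5, with |L_tot| = ℏ√(5·6) = √30 ℏ.
The minimum angle with z is arccos(5/√30) ≈ 24.09°.

θ_min ≈ 24.09°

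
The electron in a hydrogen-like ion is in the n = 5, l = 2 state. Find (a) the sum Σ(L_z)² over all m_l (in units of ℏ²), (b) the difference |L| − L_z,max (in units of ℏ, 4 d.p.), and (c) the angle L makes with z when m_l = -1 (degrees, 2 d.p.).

Σ(L_z)² = 10 ℏ²; |L|−L_z,max ≈ 0.4495ℏ; θ(m_l=-1) ≈ 114.09°

Σ m_l² = 10, so Σ(L_z)² = 10 ℏ².
|L| − L_z,max = (√6 − 2)ℏ ≈ 0.4495ℏ.
For m_l = -1: cos θ = -1/√6, θ ≈ 114.09°.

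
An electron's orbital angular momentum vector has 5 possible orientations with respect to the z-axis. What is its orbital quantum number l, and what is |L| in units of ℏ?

Since there are 2l+1 = 5 values of m_l, l = 2.
Then |L| = √(l(l+1)) ℏ = √6 ℏ.

l = 2, |L| = √6 ℏ ≈ 2.449ℏ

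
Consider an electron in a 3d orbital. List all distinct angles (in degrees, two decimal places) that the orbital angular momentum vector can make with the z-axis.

θ ∈ {35.26°, 65.91°, 90.00°, 114.09°, 144.74°}

For 3d, l = 2.
|L|² = l(l+1)ℏ² = 6ℏ², so |L| = √6 ℏ.
cos θ = m_l/√6 for each m_l ∈ {-2, -1, 0, 1, 2}.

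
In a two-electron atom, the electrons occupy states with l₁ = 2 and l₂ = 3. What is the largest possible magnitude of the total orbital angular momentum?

|L_tot|_max = √30 ℏ ≈ 5.477ℏ

Angular momentum addition gives L = |l₁ − l₂|, …, l₁ + l₂.
L ∈ {1, 2, 3, 4, 5}.
The largest magnitude corresponds to L = 5: |L_tot| = ℏ√(5·6) = √30 ℏ.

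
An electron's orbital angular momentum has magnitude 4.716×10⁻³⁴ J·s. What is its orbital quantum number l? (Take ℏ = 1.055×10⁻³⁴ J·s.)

l = 4

|L|/ℏ = (4.716×10⁻³⁴)/(1.055×10⁻³⁴) ≈ 4.470.
Set l(l+1) = 19.98; the integer solution is l = 4.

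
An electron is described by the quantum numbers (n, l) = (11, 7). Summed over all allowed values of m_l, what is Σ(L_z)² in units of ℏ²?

The allowed m_l values are -7, -6, -5, -4, -3, -2, -1, 0, 1, 2, 3, 4, 5, 6, 7.
Summing m² from −7 to 7: Σ m_l² = 280.

Σ(L_z)² = 280 ℏ²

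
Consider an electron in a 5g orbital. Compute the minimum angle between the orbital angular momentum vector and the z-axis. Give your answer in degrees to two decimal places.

For 5g, l = 4.
|L| = √(l(l+1)) ℏ = 2√5 ℏ.
The smallest angle corresponds to the largest L_z, i.e. m_l = l = 4, giving L_z = 4ℏ.
cos θ_min = 4/√20, so θ_min ≈ 26.57°.

θ_min ≈ 26.57°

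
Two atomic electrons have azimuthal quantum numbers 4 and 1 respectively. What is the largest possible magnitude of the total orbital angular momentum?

|L_tot|_max = √30 ℏ ≈ 5.477ℏ

The total orbital quantum number L ranges from |l₁ − l₂| to l₁ + l₂ in integer steps.
Allowed values: L = 3, 4, 5.
The largest magnitude corresponds to L = 5: |L_tot| = ℏ√(5·6) = √30 ℏ.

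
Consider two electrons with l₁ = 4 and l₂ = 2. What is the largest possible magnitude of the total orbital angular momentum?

Angular momentum addition gives L = |l₁ − l₂|, …, l₁ + l₂.
Allowed values: L = 2, 3, 4, 5, 6.
The largest magnitude corresponds to L = 6: |L_tot| = ℏ√(6·7) = √42 ℏ.

|L_tot|_max = √42 ℏ ≈ 6.481ℏ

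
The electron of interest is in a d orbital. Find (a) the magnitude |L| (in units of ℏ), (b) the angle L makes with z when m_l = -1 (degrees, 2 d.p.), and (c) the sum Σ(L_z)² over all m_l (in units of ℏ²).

|L| = √6 ℏ ≈ 2.449ℏ; θ(m_l=-1) ≈ 114.09°; Σ(L_z)² = 10 ℏ²

D corresponds to l = 2.
|L| = ℏ√(2·3) = √6 ℏ ≈ 2.449ℏ.
For m_l = -1: cos θ = -1/√6, θ ≈ 114.09°.
Σ m_l² = 10, so Σ(L_z)² = 10 ℏ².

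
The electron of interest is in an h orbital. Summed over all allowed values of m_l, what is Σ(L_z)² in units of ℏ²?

An h state has l = 5.
The allowed m_l values are -5, -4, -3, -2, -1, 0, 1, 2, 3, 4, 5.
Summing m² from −5 to 5: Σ m_l² = 110.

Σ(L_z)² = 110 ℏ²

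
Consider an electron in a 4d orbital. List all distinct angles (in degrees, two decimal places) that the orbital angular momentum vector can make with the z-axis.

The 4d subshell has l = 2.
|L|² = l(l+1)ℏ² = 6ℏ², so |L| = √6 ℏ.
cos θ = m_l/√6 for each m_l ∈ {-2, -1, 0, 1, 2}.

θ ∈ {35.26°, 65.91°, 90.00°, 114.09°, 144.74°}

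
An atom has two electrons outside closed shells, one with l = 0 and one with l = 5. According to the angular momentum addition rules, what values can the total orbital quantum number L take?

By the triangle rule, |l₁ − l₂| ≤ L ≤ l₁ + l₂.
L ∈ {5}.

L = 5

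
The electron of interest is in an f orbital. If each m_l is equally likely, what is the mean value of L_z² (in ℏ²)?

For an f orbital, l = 3.
m_l runs from −3 to 3, i.e. {-3, -2, -1, 0, 1, 2, 3}.
⟨L_z²⟩ = ℏ²·l(l+1)/3 = 4ℏ².

⟨L_z²⟩ = 4 ℏ²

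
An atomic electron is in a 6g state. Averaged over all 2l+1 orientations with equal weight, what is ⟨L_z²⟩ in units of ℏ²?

⟨L_z²⟩ = 6.667 ℏ²

For 6g, l = 4.
m_l ∈ {-4, -3, -2, -1, 0, 1, 2, 3, 4}.
Average of L_z² over 9 states: 60/9 ℏ² = 6.667 ℏ².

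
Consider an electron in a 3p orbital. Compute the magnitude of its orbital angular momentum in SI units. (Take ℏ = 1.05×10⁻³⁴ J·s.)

|L| = 1.48×10⁻³⁴ J·s

3p means n = 3, l = 1.
|L| = ℏ√(l(l+1)) = ℏ√(1·2) = √2 ℏ
Numerically, |L| = 1.414 × (1.05×10⁻³⁴ J·s) = 1.48×10⁻³⁴ J·s.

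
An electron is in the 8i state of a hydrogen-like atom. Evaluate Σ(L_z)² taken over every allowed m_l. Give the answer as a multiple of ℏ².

For 8i, l = 6.
The allowed m_l values are -6, -5, -4, -3, -2, -1, 0, 1, 2, 3, 4, 5, 6.
Summing m² from −6 to 6: Σ m_l² = 182.

Σ(L_z)² = 182 ℏ²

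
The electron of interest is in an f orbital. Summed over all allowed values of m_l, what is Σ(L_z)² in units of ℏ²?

The letter f corresponds to l = 3.
m_l ∈ {-3, -2, -1, 0, 1, 2, 3}.
Summing m² from −3 to 3: Σ m_l² = 28.

Σ(L_z)² = 28 ℏ²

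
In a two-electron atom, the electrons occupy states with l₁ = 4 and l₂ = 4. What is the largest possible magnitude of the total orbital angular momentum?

The total orbital quantum number L ranges from |l₁ − l₂| to l₁ + l₂ in integer steps.
So L can be 0, 1, 2, 3, 4, 5, 6, 7, 8.
The largest magnitude corresponds to L = 8: |L_tot| = ℏ√(8·9) = 6√2 ℏ.

|L_tot|_max = 6√2 ℏ ≈ 8.485ℏ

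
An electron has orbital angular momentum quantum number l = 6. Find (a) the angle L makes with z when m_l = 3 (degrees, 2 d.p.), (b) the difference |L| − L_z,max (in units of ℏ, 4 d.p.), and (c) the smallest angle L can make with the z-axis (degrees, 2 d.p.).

θ(m_l=3) ≈ 62.42°; |L|−L_z,max ≈ 0.4807ℏ; θ_min ≈ 22.21°

For m_l = 3: cos θ = 3/√42, θ ≈ 62.42°.
|L| − L_z,max = (√42 − 6)ℏ ≈ 0.4807ℏ.
cos θ_min = 6/√42, so θ_min ≈ 22.21°.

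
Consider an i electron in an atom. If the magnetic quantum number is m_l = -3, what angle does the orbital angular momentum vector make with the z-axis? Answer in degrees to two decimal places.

θ ≈ 117.58°

An i state has l = 6.
|L|² = l(l+1)ℏ² = 42ℏ², so |L| = √42 ℏ.
L_z = m_l ℏ = −3ℏ.
cos θ = L_z/|L| = -3/√42, so θ ≈ 117.58°.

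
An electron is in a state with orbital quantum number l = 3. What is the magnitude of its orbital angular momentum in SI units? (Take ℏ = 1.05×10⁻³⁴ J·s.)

|L| = ℏ√(l(l+1)) = ℏ√(3·4) = 2√3 ℏ
Numerically, |L| = 3.464 × (1.05×10⁻³⁴ J·s) = 3.64×10⁻³⁴ J·s.

|L| = 3.64×10⁻³⁴ J·s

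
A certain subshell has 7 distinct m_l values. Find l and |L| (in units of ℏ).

Since there are 2l+1 = 7 values of m_l, l = 3.
Then |L| = √(l(l+1)) ℏ = 2√3 ℏ.

l = 3, |L| = 2√3 ℏ ≈ 3.464ℏ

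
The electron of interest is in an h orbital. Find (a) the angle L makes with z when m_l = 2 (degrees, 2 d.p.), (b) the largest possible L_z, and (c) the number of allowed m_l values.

An h state has l = 5.
For m_l = 2: cos θ = 2/√30, θ ≈ 68.58°.
L_z,max = lℏ = 5ℏ.
There are 2l+1 = 11 values of m_l.

θ(m_l=2) ≈ 68.58°; L_z,max = 5ℏ; 11 values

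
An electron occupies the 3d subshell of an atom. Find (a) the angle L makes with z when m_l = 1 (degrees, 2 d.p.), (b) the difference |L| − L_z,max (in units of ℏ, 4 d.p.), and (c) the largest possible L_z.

For 3d, l = 2.
For m_l = 1: cos θ = 1/√6, θ ≈ 65.91°.
|L| − L_z,max = (√6 − 2)ℏ ≈ 0.4495ℏ.
L_z,max = lℏ = 2ℏ.

θ(m_l=1) ≈ 65.91°; |L|−L_z,max ≈ 0.4495ℏ; L_z,max = 2ℏ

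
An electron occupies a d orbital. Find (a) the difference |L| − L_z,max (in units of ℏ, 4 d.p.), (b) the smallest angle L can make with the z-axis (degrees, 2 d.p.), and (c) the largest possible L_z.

|L|−L_z,max ≈ 0.4495ℏ; θ_min ≈ 35.26°; L_z,max = 2ℏ

The letter d corresponds to l = 2.
|L| − L_z,max = (√6 − 2)ℏ ≈ 0.4495ℏ.
cos θ_min = 2/√6, so θ_min ≈ 35.26°.
L_z,max = lℏ = 2ℏ.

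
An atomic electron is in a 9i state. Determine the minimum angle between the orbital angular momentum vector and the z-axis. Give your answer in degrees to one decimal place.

θ_min ≈ 22.2°

For 9i, l = 6.
|L| = √(l(l+1)) ℏ = √42 ℏ.
The smallest angle corresponds to the largest L_z, i.e. m_l = l = 6, giving L_z = 6ℏ.
cos θ_min = 6/√42, so θ_min ≈ 22.2°.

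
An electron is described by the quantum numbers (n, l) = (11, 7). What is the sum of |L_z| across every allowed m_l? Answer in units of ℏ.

The allowed m_l values are -7, -6, -5, -4, -3, -2, -1, 0, 1, 2, 3, 4, 5, 6, 7.
Σ|m_l| = l(l+1) = 56.

Σ|L_z| = 56 ℏ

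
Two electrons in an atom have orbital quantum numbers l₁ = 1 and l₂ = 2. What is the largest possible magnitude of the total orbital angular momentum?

By the triangle rule, |l₁ − l₂| ≤ L ≤ l₁ + l₂.
Allowed values: L = 1, 2, 3.
The largest magnitude corresponds to L = 3: |L_tot| = ℏ√(3·4) = 2√3 ℏ.

|L_tot|_max = 2√3 ℏ ≈ 3.464ℏ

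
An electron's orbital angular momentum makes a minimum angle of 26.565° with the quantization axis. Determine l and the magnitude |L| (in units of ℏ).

cos²θ_min = l/(l+1) = 0.8000.
Solving: l = 4.
Then |L| = ℏ√(4·5) = 2√5 ℏ.

l = 4, |L| = 2√5 ℏ ≈ 4.472ℏ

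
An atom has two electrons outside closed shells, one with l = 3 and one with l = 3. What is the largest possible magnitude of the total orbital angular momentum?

|L_tot|_max = √42 ℏ ≈ 6.481ℏ

By the triangle rule, |l₁ − l₂| ≤ L ≤ l₁ + l₂.
L ∈ {0, 1, 2, 3, 4, 5, 6}.
The largest magnitude corresponds to L = 6: |L_tot| = ℏ√(6·7) = √42 ℏ.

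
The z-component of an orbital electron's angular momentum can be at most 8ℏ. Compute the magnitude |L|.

|L| = 6√2 ℏ ≈ 8.485ℏ

L_z,max = lℏ, so l = 8.
|L| = ℏ√(l(l+1)) = 6√2 ℏ.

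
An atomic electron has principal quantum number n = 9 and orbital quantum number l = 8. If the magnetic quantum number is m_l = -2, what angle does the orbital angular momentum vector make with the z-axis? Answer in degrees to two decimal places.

|L| = √(l(l+1)) ℏ = 6√2 ℏ.
L_z = m_l ℏ = −2ℏ.
cos θ = L_z/|L| = -2/√72, so θ ≈ 103.63°.

θ ≈ 103.63°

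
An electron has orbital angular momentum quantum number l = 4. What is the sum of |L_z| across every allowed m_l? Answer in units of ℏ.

The allowed m_l values are -4, -3, -2, -1, 0, 1, 2, 3, 4.
Σ|m_l| = 2·4(4+1)/2 = 20.

Σ|L_z| = 20 ℏ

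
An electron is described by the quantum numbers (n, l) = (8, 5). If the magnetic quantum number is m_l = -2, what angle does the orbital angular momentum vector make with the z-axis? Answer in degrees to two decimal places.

θ ≈ 111.42°

|L| = ℏ√(l(l+1)) = √30 ℏ.
L_z = m_l ℏ = −2ℏ.
cos θ = L_z/|L| = -2/√30, so θ ≈ 111.42°.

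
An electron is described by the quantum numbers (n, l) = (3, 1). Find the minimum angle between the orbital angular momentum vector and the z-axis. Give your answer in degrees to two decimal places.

θ_min ≈ 45.00°

|L| = √(l(l+1)) ℏ = √2 ℏ.
The smallest angle corresponds to the largest L_z, i.e. m_l = l = 1, giving L_z = 1ℏ.
cos θ_min = 1/√2, so θ_min ≈ 45.00°.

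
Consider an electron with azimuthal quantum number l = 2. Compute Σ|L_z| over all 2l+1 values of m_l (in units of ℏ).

Σ|L_z| = 6 ℏ

The allowed m_l values are -2, -1, 0, 1, 2.
Σ|m_l| = 2·2(2+1)/2 = 6.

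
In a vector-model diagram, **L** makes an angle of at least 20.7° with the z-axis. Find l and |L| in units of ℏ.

l = 7, |L| = 2√14 ℏ ≈ 7.483ℏ

At minimum angle, m_l = l, so cos θ = l/√(l(l+1)); cos²θ = l/(l+1) = 0.8751.
Thus l = 0.8751/(1 − 0.8751) ≈ 7.
Then |L| = ℏ√(7·8) = 2√14 ℏ.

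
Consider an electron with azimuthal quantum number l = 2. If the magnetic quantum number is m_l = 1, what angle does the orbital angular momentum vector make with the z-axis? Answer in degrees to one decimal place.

θ ≈ 65.9°

|L|² = l(l+1)ℏ² = 6ℏ², so |L| = √6 ℏ.
L_z = m_l ℏ = 1ℏ.
cos θ = L_z/|L| = 1/√6, so θ ≈ 65.9°.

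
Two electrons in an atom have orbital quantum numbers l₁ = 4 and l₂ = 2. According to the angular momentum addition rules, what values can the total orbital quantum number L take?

Angular momentum addition gives L = |l₁ − l₂|, …, l₁ + l₂.
Allowed values: L = 2, 3, 4, 5, 6.

L = 2, 3, 4, 5, 6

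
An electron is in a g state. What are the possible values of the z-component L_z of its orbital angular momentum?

For a g orbital, l = 4.
L_z = m_l ℏ with m_l ranging from −l to +l in integer steps.
For l = 4: m_l ∈ {-4, -3, -2, -1, 0, 1, 2, 3, 4}.

L_z ∈ {−4ℏ, −3ℏ, −2ℏ, −ℏ, 0, ℏ, 2ℏ, 3ℏ, 4ℏ}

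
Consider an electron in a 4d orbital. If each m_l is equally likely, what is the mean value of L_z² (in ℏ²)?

4d means n = 4, l = 2.
The allowed m_l values are -2, -1, 0, 1, 2.
⟨L_z²⟩ = ℏ²·(Σ m_l²)/(2l+1) = ℏ²·10/5 = 2ℏ².

⟨L_z²⟩ = 2 ℏ²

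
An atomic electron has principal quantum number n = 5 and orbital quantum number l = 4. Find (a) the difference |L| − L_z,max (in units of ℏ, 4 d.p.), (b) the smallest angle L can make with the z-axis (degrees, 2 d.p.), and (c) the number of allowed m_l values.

|L| − L_z,max = (2√5 − 4)ℏ ≈ 0.4721ℏ.
cos θ_min = 4/√20, so θ_min ≈ 26.57°.
There are 2l+1 = 9 values of m_l.

|L|−L_z,max ≈ 0.4721ℏ; θ_min ≈ 26.57°; 9 values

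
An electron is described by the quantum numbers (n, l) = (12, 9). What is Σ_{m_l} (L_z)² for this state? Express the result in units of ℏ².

The allowed m_l values are -9, -8, -7, -6, -5, -4, -3, -2, -1, 0, 1, 2, 3, 4, 5, 6, 7, 8, 9.
Summing m² from −9 to 9: Σ m_l² = 570.

Σ(L_z)² = 570 ℏ²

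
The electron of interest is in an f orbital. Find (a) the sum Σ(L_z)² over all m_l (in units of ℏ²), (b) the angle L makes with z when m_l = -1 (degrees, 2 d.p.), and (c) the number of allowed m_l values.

The letter f corresponds to l = 3.
Σ m_l² = 28, so Σ(L_z)² = 28 ℏ².
For m_l = -1: cos θ = -1/√12, θ ≈ 106.78°.
There are 2l+1 = 7 values of m_l.

Σ(L_z)² = 28 ℏ²; θ(m_l=-1) ≈ 106.78°; 7 values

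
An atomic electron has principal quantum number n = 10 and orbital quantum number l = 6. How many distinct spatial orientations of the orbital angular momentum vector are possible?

The number of m_l values is 2l + 1 = 2·6 + 1 = 13.

13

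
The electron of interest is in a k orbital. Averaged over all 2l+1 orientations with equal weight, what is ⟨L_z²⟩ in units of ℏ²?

⟨L_z²⟩ = 18.67 ℏ²

For a k orbital, l = 7.
m_l runs from −7 to 7, i.e. {-7, -6, -5, -4, -3, -2, -1, 0, 1, 2, 3, 4, 5, 6, 7}.
⟨L_z²⟩ = ℏ²·l(l+1)/3 = 18.67ℏ².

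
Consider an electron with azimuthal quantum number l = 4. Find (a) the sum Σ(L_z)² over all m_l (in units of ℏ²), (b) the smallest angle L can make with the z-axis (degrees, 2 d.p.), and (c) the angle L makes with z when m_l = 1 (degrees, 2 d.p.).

Σ m_l² = 60, so Σ(L_z)² = 60 ℏ².
cos θ_min = 4/√20, so θ_min ≈ 26.57°.
For m_l = 1: cos θ = 1/√20, θ ≈ 77.08°.

Σ(L_z)² = 60 ℏ²; θ_min ≈ 26.57°; θ(m_l=1) ≈ 77.08°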